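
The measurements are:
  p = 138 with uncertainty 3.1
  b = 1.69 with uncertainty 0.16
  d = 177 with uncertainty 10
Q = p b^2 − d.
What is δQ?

Let w = p·b^2 = 394. δw/w = √((1·δp/p)² + (2·δb/b)²) = √(0.000505 + 0.0359) = 0.191, so δw = 75.2.
Q = w − d: δQ = √(δw² + δd²) = √(5650 + 100) = 75.8

75.8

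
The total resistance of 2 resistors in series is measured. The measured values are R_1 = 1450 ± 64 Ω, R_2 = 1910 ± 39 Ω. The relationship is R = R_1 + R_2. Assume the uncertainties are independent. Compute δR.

74.9 Ω

Absolute uncertainties add in quadrature for a linear combination:
  (δR_1)² = 4100;  (δR_2)² = 1520
δR = √(5620) = 74.9 Ω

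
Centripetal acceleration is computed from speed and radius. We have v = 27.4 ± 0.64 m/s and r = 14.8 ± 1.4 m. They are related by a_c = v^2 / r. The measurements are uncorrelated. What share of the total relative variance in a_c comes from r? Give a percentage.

(δa_c/a_c)² = (2·δv/v)² + (-1·δr/r)²
  v term: (2×0.0234)² = 0.00218
  r term: (-1×0.0946)² = 0.00895
Total = 0.0111. Share from r = 0.00895/0.0111 = 0.804.

80.4%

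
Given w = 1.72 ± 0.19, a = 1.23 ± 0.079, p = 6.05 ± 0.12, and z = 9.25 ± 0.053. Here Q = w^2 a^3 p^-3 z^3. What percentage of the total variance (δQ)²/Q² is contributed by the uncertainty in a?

(δQ/Q)² = (2·δw/w)² + (3·δa/a)² + (-3·δp/p)² + (3·δz/z)²
  w term: (2×0.110)² = 0.0488
  a term: (3×0.0642)² = 0.0371
  p term: (-3×0.0198)² = 0.00354
  z term: (3×0.00573)² = 0.000295
Total = 0.0898. Share from a = 0.0371/0.0898 = 0.414.

41.4%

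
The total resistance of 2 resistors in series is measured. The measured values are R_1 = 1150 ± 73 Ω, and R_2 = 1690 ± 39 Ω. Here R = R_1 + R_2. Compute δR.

Sums and differences: (δR)² = Σ (cᵢ δxᵢ)².
  (δR_1)² = 5330;  (δR_2)² = 1520
δR = √(6850) = 82.8 Ω

82.8 Ω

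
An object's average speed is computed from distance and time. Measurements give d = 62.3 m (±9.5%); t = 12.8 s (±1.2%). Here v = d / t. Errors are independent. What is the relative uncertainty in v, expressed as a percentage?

v is a product of powers, so relative uncertainties combine in quadrature:
  (1·δd/d)² = (1×0.0950)² = 0.00903;  (-1·δt/t)² = (-1×0.0120)² = 0.000144
δv/v = √(0.00917) = 0.0958

9.58%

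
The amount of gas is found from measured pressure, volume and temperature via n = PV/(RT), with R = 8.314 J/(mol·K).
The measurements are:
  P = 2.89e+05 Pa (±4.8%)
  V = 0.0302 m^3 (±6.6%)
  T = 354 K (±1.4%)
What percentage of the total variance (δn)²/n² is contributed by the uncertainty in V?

(δn/n)² = (1·δP/P)² + (1·δV/V)² + (-1·δT/T)²
  P term: (1×0.0480)² = 0.00230
  V term: (1×0.0660)² = 0.00436
  T term: (-1×0.0140)² = 0.000196
Total = 0.00686. Share from V = 0.00436/0.00686 = 0.635.

63.5%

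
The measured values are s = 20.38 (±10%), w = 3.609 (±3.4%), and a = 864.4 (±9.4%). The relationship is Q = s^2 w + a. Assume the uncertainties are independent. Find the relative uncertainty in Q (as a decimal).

Let p = s^2·w = 1499. δp/p = √((2·δs/s)² + (1·δw/w)²) = √(0.0400 + 0.00116) = 0.203, so δp = 304.
Q = p + a: δQ = √(δp² + δa²) = √(92500 + 6600) = 315
Q = 2363, so δQ/Q = 315/2363 = 0.133.

0.133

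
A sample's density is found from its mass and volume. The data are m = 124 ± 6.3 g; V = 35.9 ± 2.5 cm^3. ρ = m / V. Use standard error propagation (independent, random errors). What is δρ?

Since ρ is a product/quotient, work with relative uncertainties:
  (1·δm/m)² = (1×0.0508)² = 0.00258;  (-1·δV/V)² = (-1×0.0696)² = 0.00485
δρ/ρ = √(0.00743) = 0.0862
ρ = 3.45 g/cm^3, so δρ = 0.0862 × 3.45 = 0.298 g/cm^3.

0.298 g/cm^3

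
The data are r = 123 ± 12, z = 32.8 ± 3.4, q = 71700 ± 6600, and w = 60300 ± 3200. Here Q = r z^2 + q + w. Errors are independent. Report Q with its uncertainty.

Let p = r·z^2 = 1.32e+05. δp/p = √((1·δr/r)² + (2·δz/z)²) = √(0.00952 + 0.0430) = 0.229, so δp = 30300.
Q = p + q + w: δQ = √(δp² + δq² + δw²) = √(9.19e+08 + 4.36e+07 + 1.02e+07) = 31200
Q = 2.64e+05.

(2.64 ± 0.312) × 10^5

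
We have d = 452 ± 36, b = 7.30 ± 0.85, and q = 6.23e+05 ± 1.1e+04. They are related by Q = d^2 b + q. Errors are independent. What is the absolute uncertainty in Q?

2.94e+05

Let p = d^2·b = 1.49e+06. δp/p = √((2·δd/d)² + (1·δb/b)²) = √(0.0254 + 0.0136) = 0.197, so δp = 2.94e+05.
Q = p + q: δQ = √(δp² + δq²) = √(8.66e+10 + 1.21e+08) = 2.94e+05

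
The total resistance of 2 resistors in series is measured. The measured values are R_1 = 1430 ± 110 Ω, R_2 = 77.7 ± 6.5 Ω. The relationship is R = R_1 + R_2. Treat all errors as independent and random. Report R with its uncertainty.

1510 ± 110 Ω

For a sum/difference, combine absolute errors in quadrature:
  (δR_1)² = 12100;  (δR_2)² = 42.2
δR = √(12100) = 110 Ω
R = 1510 Ω.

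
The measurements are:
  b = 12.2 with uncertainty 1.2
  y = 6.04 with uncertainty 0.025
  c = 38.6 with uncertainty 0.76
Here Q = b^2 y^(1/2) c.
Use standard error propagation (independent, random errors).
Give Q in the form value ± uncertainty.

Products/powers → add relative errors in quadrature, weighted by exponent:
  (2·δb/b)² = (2×0.0984)² = 0.0387;  (½·δy/y)² = (0.5×0.00414)² = 4.28e-06;  (1·δc/c)² = (1×0.0197)² = 0.000388
δQ/Q = √(0.0391) = 0.198
Q = 14100, so δQ = 0.198 × 14100 = 2790.

14100 ± 2790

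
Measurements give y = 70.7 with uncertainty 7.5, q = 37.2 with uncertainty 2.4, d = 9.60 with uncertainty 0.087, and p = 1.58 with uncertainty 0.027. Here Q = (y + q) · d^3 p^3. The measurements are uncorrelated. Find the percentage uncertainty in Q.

9.32%

Let u = y + q = 108. δu = √(δy² + δq²) = √(56.2 + 5.76) = 7.87, so δu/u = 0.0730.
Q is then a monomial in u, d, p:
δQ/Q = √((δu/u)² + (3·δd/d)² + (3·δp/p)²) = √(0.00533 + 0.000739 + 0.00263) = 0.0932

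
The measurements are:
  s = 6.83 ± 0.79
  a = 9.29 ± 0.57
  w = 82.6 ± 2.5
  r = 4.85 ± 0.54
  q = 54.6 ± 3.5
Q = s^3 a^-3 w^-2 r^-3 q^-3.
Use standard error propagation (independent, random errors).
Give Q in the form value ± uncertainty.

Each factor contributes (exponent × relative error)² to (δQ/Q)²:
  (3·δs/s)² = (3×0.116)² = 0.120;  (-3·δa/a)² = (-3×0.0614)² = 0.0339;  (-2·δw/w)² = (-2×0.0303)² = 0.00366;  (-3·δr/r)² = (-3×0.111)² = 0.112;  (-3·δq/q)² = (-3×0.0641)² = 0.0370
δQ/Q = √(0.307) = 0.554
Q = 3.14e-12, so δQ = 0.554 × 3.14e-12 = 1.74e-12.

(3.14 ± 1.74) × 10^-12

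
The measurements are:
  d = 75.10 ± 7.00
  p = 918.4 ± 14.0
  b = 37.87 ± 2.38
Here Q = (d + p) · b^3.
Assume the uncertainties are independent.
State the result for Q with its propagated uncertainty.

Let u = d + p = 993.5. δu = √(δd² + δp²) = √(49.0 + 196) = 15.7, so δu/u = 0.0158.
Q is then a monomial in u, b:
δQ/Q = √((δu/u)² + (3·δb/b)²) = √(0.000248 + 0.0355) = 0.189
Q = 5.396e+07, so δQ = 0.189 × 5.396e+07 = 1.02e+07.

(5.396 ± 1.02) × 10^7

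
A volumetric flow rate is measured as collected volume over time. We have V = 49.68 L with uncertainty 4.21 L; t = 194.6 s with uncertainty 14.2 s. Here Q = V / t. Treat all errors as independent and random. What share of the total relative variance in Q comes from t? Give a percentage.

42.6%

(δQ/Q)² = (1·δV/V)² + (-1·δt/t)²
  V term: (1×0.0847)² = 0.00718
  t term: (-1×0.0730)² = 0.00532
Total = 0.0125. Share from t = 0.00532/0.0125 = 0.426.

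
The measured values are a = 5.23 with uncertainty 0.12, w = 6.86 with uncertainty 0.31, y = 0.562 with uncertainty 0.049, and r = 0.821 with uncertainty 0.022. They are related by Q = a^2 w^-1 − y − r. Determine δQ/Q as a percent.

Let p = a^2·w^-1 = 3.99. δp/p = √((2·δa/a)² + (-1·δw/w)²) = √(0.00211 + 0.00204) = 0.0644, so δp = 0.257.
Q = p − y − r: δQ = √(δp² + δy² + δr²) = √(0.0659 + 0.00240 + 0.000484) = 0.262
Q = 2.60, so δQ/Q = 0.262/2.60 = 0.101.

10.1%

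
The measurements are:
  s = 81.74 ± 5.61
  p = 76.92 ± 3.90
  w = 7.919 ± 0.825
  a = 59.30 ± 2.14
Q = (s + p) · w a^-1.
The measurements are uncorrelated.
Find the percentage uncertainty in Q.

11.8%

Let u = s + p = 158.7. δu = √(δs² + δp²) = √(31.5 + 15.2) = 6.83, so δu/u = 0.0431.
Q is then a monomial in u, w, a:
δQ/Q = √((δu/u)² + (1·δw/w)² + (-1·δa/a)²) = √(0.00185 + 0.0109 + 0.00130) = 0.118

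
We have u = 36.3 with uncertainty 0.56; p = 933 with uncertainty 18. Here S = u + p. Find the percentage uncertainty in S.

S is a linear combination, so absolute uncertainties add in quadrature:
  (δu)² = 0.314;  (δp)² = 324
δS = √(324) = 18.0
S = 969, so δS/S = 18.0/969 = 0.0186.

1.86%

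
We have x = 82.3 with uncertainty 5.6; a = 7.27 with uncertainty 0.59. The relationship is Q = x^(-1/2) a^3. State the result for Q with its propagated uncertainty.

42.4 ± 10.4

Each factor contributes (exponent × relative error)² to (δQ/Q)²:
  (−½·δx/x)² = (-0.5×0.0680)² = 0.00116;  (3·δa/a)² = (3×0.0812)² = 0.0593
δQ/Q = √(0.0604) = 0.246
Q = 42.4, so δQ = 0.246 × 42.4 = 10.4.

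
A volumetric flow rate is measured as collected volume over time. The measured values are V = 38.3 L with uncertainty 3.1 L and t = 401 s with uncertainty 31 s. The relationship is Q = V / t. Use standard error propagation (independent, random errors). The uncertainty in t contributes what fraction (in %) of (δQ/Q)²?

(δQ/Q)² = (1·δV/V)² + (-1·δt/t)²
  V term: (1×0.0809)² = 0.00655
  t term: (-1×0.0773)² = 0.00598
Total = 0.0125. Share from t = 0.00598/0.0125 = 0.477.

47.7%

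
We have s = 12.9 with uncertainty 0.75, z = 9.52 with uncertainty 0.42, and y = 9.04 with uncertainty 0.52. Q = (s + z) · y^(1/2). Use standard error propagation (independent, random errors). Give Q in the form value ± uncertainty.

Let u = s + z = 22.4. δu = √(δs² + δz²) = √(0.562 + 0.176) = 0.860, so δu/u = 0.0383.
Q is then a monomial in u, y:
δQ/Q = √((δu/u)² + (½·δy/y)²) = √(0.00147 + 0.000827) = 0.0479
Q = 67.4, so δQ = 0.0479 × 67.4 = 3.23.

67.4 ± 3.23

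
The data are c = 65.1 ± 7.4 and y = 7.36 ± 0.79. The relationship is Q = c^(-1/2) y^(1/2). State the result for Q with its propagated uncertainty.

Since Q is a product/quotient, work with relative uncertainties:
  (−½·δc/c)² = (-0.5×0.114)² = 0.00323;  (½·δy/y)² = (0.5×0.107)² = 0.00288
δQ/Q = √(0.00611) = 0.0782
Q = 0.336, so δQ = 0.0782 × 0.336 = 0.0263.

0.336 ± 0.0263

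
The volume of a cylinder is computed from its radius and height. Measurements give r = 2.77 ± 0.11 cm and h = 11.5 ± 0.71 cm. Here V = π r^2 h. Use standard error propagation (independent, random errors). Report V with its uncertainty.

Since V is a product/quotient, work with relative uncertainties:
  (2·δr/r)² = (2×0.0397)² = 0.00631;  (1·δh/h)² = (1×0.0617)² = 0.00381
δV/V = √(0.0101) = 0.101
V = 277 cm^3, so δV = 0.101 × 277 = 27.9 cm^3.

277 ± 27.9 cm^3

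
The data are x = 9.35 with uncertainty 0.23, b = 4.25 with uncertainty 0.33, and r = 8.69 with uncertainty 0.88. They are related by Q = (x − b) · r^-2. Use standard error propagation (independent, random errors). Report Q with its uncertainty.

Let u = x − b = 5.10. δu = √(δx² + δb²) = √(0.0529 + 0.109) = 0.402, so δu/u = 0.0789.
Q is then a monomial in u, r:
δQ/Q = √((δu/u)² + (-2·δr/r)²) = √(0.00622 + 0.0410) = 0.217
Q = 0.0675, so δQ = 0.217 × 0.0675 = 0.0147.

0.0675 ± 0.0147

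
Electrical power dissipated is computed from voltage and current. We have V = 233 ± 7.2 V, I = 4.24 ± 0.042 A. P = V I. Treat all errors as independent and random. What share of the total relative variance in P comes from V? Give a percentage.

90.7%

(δP/P)² = (1·δV/V)² + (1·δI/I)²
  V term: (1×0.0309)² = 0.000955
  I term: (1×0.00991)² = 9.81e-05
Total = 0.00105. Share from V = 0.000955/0.00105 = 0.907.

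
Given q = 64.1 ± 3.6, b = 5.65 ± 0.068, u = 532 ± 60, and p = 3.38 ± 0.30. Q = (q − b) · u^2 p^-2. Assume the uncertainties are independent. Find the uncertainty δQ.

4.25e+05

Let w = q − b = 58.4. δw = √(δq² + δb²) = √(13.0 + 0.00462) = 3.60, so δw/w = 0.0616.
Q is then a monomial in w, u, p:
δQ/Q = √((δw/w)² + (2·δu/u)² + (-2·δp/p)²) = √(0.00379 + 0.0509 + 0.0315) = 0.294
Q = 1.45e+06, so δQ = 0.294 × 1.45e+06 = 4.25e+05.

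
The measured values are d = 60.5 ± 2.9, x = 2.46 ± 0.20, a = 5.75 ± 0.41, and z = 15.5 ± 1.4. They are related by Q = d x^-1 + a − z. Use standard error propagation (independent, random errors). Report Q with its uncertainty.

14.8 ± 2.74

Let p = d·x^-1 = 24.6. δp/p = √((1·δd/d)² + (-1·δx/x)²) = √(0.00230 + 0.00661) = 0.0944, so δp = 2.32.
Q = p + a − z: δQ = √(δp² + δa² + δz²) = √(5.39 + 0.168 + 1.96) = 2.74
Q = 14.8.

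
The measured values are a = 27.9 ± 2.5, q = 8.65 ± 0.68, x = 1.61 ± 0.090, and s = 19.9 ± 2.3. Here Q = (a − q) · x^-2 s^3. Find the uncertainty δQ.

22700

Let u = a − q = 19.2. δu = √(δa² + δq²) = √(6.25 + 0.462) = 2.59, so δu/u = 0.135.
Q is then a monomial in u, x, s:
δQ/Q = √((δu/u)² + (-2·δx/x)² + (3·δs/s)²) = √(0.0181 + 0.0125 + 0.120) = 0.388
Q = 58500, so δQ = 0.388 × 58500 = 22700.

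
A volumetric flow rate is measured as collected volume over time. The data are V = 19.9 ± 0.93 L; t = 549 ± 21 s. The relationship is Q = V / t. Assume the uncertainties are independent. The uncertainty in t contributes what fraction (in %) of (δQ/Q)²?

40.1%

(δQ/Q)² = (1·δV/V)² + (-1·δt/t)²
  V term: (1×0.0467)² = 0.00218
  t term: (-1×0.0383)² = 0.00146
Total = 0.00365. Share from t = 0.00146/0.00365 = 0.401.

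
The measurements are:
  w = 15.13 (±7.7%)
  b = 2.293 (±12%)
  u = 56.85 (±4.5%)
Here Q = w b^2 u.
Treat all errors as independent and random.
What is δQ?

1160

Relative error in a monomial: (δQ/Q)² = Σ (nᵢ · δxᵢ/xᵢ)².
  (1·δw/w)² = (1×0.0770)² = 0.00593;  (2·δb/b)² = (2×0.120)² = 0.0576;  (1·δu/u)² = (1×0.0450)² = 0.00202
δQ/Q = √(0.0656) = 0.256
Q = 4522, so δQ = 0.256 × 4522 = 1160.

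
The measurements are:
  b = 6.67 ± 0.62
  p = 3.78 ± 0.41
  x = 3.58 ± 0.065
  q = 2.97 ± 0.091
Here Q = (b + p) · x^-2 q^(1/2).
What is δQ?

0.114

Let u = b + p = 10.4. δu = √(δb² + δp²) = √(0.384 + 0.168) = 0.743, so δu/u = 0.0711.
Q is then a monomial in u, x, q:
δQ/Q = √((δu/u)² + (-2·δx/x)² + (½·δq/q)²) = √(0.00506 + 0.00132 + 0.000235) = 0.0813
Q = 1.41, so δQ = 0.0813 × 1.41 = 0.114.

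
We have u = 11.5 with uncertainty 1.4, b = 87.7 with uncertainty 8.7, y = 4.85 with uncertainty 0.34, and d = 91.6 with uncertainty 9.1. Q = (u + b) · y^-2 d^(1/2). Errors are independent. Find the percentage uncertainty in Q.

17.3%

Let w = u + b = 99.2. δw = √(δu² + δb²) = √(1.96 + 75.7) = 8.81, so δw/w = 0.0888.
Q is then a monomial in w, y, d:
δQ/Q = √((δw/w)² + (-2·δy/y)² + (½·δd/d)²) = √(0.00789 + 0.0197 + 0.00247) = 0.173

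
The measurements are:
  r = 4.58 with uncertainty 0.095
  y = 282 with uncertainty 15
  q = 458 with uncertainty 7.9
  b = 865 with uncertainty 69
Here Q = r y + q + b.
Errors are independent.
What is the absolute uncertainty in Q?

Let p = r·y = 1290. δp/p = √((1·δr/r)² + (1·δy/y)²) = √(0.000430 + 0.00283) = 0.0571, so δp = 73.7.
Q = p + q + b: δQ = √(δp² + δq² + δb²) = √(5440 + 62.4 + 4760) = 101

101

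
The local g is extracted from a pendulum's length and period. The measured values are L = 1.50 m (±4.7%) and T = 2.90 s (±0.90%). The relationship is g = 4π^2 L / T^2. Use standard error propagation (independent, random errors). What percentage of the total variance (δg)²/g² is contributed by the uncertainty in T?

(δg/g)² = (1·δL/L)² + (-2·δT/T)²
  L term: (1×0.0470)² = 0.00221
  T term: (-2×0.00900)² = 0.000324
Total = 0.00253. Share from T = 0.000324/0.00253 = 0.128.

12.8%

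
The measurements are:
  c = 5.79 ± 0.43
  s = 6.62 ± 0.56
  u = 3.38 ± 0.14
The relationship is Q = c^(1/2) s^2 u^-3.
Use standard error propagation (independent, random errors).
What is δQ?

For a monomial Q ∝ c^(1/2), s^2, u^-3, fractional errors add in quadrature:
  (½·δc/c)² = (0.5×0.0743)² = 0.00138;  (2·δs/s)² = (2×0.0846)² = 0.0286;  (-3·δu/u)² = (-3×0.0414)² = 0.0154
δQ/Q = √(0.0454) = 0.213
Q = 2.73, so δQ = 0.213 × 2.73 = 0.582.

0.582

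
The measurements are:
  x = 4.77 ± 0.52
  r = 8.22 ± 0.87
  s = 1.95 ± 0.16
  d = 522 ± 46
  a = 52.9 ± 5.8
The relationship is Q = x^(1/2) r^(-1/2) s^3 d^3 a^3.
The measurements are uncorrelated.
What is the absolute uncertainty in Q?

Since Q is a product/quotient, work with relative uncertainties:
  (½·δx/x)² = (0.5×0.109)² = 0.00297;  (−½·δr/r)² = (-0.5×0.106)² = 0.00280;  (3·δs/s)² = (3×0.0821)² = 0.0606;  (3·δd/d)² = (3×0.0881)² = 0.0699;  (3·δa/a)² = (3×0.110)² = 0.108
δQ/Q = √(0.244) = 0.494
Q = 1.19e+14, so δQ = 0.494 × 1.19e+14 = 5.88e+13.

5.88e+13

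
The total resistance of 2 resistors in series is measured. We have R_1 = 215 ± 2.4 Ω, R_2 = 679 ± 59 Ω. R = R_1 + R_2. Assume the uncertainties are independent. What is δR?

59.0 Ω

Each term contributes (cᵢ δxᵢ)² to (δR)²:
  (δR_1)² = 5.76;  (δR_2)² = 3480
δR = √(3490) = 59.0 Ω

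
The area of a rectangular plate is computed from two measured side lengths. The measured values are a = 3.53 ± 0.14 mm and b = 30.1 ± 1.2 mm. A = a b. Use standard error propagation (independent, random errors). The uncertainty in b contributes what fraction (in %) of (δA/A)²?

50.3%

(δA/A)² = (1·δa/a)² + (1·δb/b)²
  a term: (1×0.0397)² = 0.00157
  b term: (1×0.0399)² = 0.00159
Total = 0.00316. Share from b = 0.00159/0.00316 = 0.503.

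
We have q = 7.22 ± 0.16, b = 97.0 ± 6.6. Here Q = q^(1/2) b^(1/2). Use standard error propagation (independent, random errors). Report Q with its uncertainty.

26.5 ± 0.947

Each factor contributes (exponent × relative error)² to (δQ/Q)²:
  (½·δq/q)² = (0.5×0.0222)² = 0.000123;  (½·δb/b)² = (0.5×0.0680)² = 0.00116
δQ/Q = √(0.00128) = 0.0358
Q = 26.5, so δQ = 0.0358 × 26.5 = 0.947.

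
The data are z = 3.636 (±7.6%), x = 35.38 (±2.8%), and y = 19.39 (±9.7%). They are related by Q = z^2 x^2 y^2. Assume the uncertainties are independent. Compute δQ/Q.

0.253

Each factor contributes (exponent × relative error)² to (δQ/Q)²:
  (2·δz/z)² = (2×0.0760)² = 0.0231;  (2·δx/x)² = (2×0.0280)² = 0.00314;  (2·δy/y)² = (2×0.0970)² = 0.0376
δQ/Q = √(0.0639) = 0.253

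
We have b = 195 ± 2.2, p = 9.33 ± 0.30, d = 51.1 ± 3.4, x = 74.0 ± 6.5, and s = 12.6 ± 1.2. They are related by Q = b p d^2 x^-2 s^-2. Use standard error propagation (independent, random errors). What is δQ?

1.60

Each factor contributes (exponent × relative error)² to (δQ/Q)²:
  (1·δb/b)² = (1×0.0113)² = 0.000127;  (1·δp/p)² = (1×0.0322)² = 0.00103;  (2·δd/d)² = (2×0.0665)² = 0.0177;  (-2·δx/x)² = (-2×0.0878)² = 0.0309;  (-2·δs/s)² = (-2×0.0952)² = 0.0363
δQ/Q = √(0.0860) = 0.293
Q = 5.46, so δQ = 0.293 × 5.46 = 1.60.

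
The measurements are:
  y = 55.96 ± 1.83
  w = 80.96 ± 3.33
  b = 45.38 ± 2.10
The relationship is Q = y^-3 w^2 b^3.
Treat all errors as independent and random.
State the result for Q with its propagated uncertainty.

Q is a product of powers, so relative uncertainties combine in quadrature:
  (-3·δy/y)² = (-3×0.0327)² = 0.00962;  (2·δw/w)² = (2×0.0411)² = 0.00677;  (3·δb/b)² = (3×0.0463)² = 0.0193
δQ/Q = √(0.0357) = 0.189
Q = 3495, so δQ = 0.189 × 3495 = 660.

3495 ± 660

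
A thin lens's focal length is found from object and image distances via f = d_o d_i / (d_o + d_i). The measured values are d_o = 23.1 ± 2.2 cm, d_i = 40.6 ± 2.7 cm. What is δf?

∂f/∂d_o = (d_i/(d_o+d_i))² = 0.406;  ∂f/∂d_i = (d_o/(d_o+d_i))² = 0.132
δf = √((∂f/∂d_o · δd_o)² + (∂f/∂d_i · δd_i)²) = √(0.799 + 0.126) = 0.962 cm

0.962 cm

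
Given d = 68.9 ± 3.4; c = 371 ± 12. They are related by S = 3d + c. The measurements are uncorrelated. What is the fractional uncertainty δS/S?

Each term contributes (cᵢ δxᵢ)² to (δS)²:
  (3·δd)² = 104;  (δc)² = 144
δS = √(248) = 15.7
S = 578, so δS/S = 15.7/578 = 0.0273.

0.0273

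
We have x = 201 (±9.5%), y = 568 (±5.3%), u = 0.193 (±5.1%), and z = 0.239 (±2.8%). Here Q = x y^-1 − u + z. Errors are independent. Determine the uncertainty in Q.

Let p = x·y^-1 = 0.354. δp/p = √((1·δx/x)² + (-1·δy/y)²) = √(0.00903 + 0.00281) = 0.109, so δp = 0.0385.
Q = p − u + z: δQ = √(δp² + δu² + δz²) = √(0.00148 + 9.69e-05 + 4.48e-05) = 0.0403

0.0403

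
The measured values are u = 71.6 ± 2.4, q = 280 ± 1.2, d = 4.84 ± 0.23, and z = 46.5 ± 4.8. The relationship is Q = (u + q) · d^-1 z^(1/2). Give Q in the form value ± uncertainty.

495 ± 35.0

Let w = u + q = 352. δw = √(δu² + δq²) = √(5.76 + 1.44) = 2.68, so δw/w = 0.00763.
Q is then a monomial in w, d, z:
δQ/Q = √((δw/w)² + (-1·δd/d)² + (½·δz/z)²) = √(5.82e-05 + 0.00226 + 0.00266) = 0.0706
Q = 495, so δQ = 0.0706 × 495 = 35.0.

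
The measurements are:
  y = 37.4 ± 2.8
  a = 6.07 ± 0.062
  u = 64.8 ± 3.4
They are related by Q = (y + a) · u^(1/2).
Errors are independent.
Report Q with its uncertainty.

350 ± 24.3

Let w = y + a = 43.5. δw = √(δy² + δa²) = √(7.84 + 0.00384) = 2.80, so δw/w = 0.0644.
Q is then a monomial in w, u:
δQ/Q = √((δw/w)² + (½·δu/u)²) = √(0.00415 + 0.000688) = 0.0696
Q = 350, so δQ = 0.0696 × 350 = 24.3.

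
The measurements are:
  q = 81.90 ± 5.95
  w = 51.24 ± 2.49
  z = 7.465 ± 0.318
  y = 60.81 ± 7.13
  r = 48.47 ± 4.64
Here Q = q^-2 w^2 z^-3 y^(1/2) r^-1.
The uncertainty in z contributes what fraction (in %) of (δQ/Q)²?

27.5%

(δQ/Q)² = (-2·δq/q)² + (2·δw/w)² + (-3·δz/z)² + (½·δy/y)² + (-1·δr/r)²
  q term: (-2×0.0726)² = 0.0211
  w term: (2×0.0486)² = 0.00945
  z term: (-3×0.0426)² = 0.0163
  y term: (0.5×0.117)² = 0.00344
  r term: (-1×0.0957)² = 0.00916
Total = 0.0595. Share from z = 0.0163/0.0595 = 0.275.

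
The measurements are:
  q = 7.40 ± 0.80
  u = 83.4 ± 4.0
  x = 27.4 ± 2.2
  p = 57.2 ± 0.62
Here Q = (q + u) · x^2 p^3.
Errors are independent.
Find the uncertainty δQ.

2.17e+09

Let w = q + u = 90.8. δw = √(δq² + δu²) = √(0.640 + 16.0) = 4.08, so δw/w = 0.0449.
Q is then a monomial in w, x, p:
δQ/Q = √((δw/w)² + (2·δx/x)² + (3·δp/p)²) = √(0.00202 + 0.0258 + 0.00106) = 0.170
Q = 1.28e+10, so δQ = 0.170 × 1.28e+10 = 2.17e+09.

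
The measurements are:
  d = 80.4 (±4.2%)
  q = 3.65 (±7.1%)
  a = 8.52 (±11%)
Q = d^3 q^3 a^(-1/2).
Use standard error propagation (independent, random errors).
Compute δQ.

2.19e+06

Products/powers → add relative errors in quadrature, weighted by exponent:
  (3·δd/d)² = (3×0.0420)² = 0.0159;  (3·δq/q)² = (3×0.0710)² = 0.0454;  (−½·δa/a)² = (-0.5×0.110)² = 0.00302
δQ/Q = √(0.0643) = 0.254
Q = 8.66e+06, so δQ = 0.254 × 8.66e+06 = 2.19e+06.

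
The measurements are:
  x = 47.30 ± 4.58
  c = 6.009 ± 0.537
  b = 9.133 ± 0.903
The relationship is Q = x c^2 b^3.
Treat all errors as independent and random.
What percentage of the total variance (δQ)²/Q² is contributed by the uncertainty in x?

(δQ/Q)² = (1·δx/x)² + (2·δc/c)² + (3·δb/b)²
  x term: (1×0.0968)² = 0.00938
  c term: (2×0.0894)² = 0.0319
  b term: (3×0.0989)² = 0.0880
Total = 0.129. Share from x = 0.00938/0.129 = 0.0725.

7.25%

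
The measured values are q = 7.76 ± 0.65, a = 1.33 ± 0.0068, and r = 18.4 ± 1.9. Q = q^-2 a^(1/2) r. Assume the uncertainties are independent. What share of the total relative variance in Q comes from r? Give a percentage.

(δQ/Q)² = (-2·δq/q)² + (½·δa/a)² + (1·δr/r)²
  q term: (-2×0.0838)² = 0.0281
  a term: (0.5×0.00511)² = 6.54e-06
  r term: (1×0.103)² = 0.0107
Total = 0.0387. Share from r = 0.0107/0.0387 = 0.275.

27.5%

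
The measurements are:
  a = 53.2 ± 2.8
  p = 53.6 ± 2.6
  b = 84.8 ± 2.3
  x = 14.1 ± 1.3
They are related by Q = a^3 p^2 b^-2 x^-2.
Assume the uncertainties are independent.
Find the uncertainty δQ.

Since Q is a product/quotient, work with relative uncertainties:
  (3·δa/a)² = (3×0.0526)² = 0.0249;  (2·δp/p)² = (2×0.0485)² = 0.00941;  (-2·δb/b)² = (-2×0.0271)² = 0.00294;  (-2·δx/x)² = (-2×0.0922)² = 0.0340
δQ/Q = √(0.0713) = 0.267
Q = 303, so δQ = 0.267 × 303 = 80.8.

80.8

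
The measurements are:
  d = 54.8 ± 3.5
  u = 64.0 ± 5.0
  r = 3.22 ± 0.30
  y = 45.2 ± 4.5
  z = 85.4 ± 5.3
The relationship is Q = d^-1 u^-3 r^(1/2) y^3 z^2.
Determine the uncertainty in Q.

34.3

Since Q is a product/quotient, work with relative uncertainties:
  (-1·δd/d)² = (-1×0.0639)² = 0.00408;  (-3·δu/u)² = (-3×0.0781)² = 0.0549;  (½·δr/r)² = (0.5×0.0932)² = 0.00217;  (3·δy/y)² = (3×0.0996)² = 0.0892;  (2·δz/z)² = (2×0.0621)² = 0.0154
δQ/Q = √(0.166) = 0.407
Q = 84.1, so δQ = 0.407 × 84.1 = 34.3.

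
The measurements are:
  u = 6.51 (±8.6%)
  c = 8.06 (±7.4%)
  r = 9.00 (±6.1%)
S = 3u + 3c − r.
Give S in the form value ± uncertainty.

34.7 ± 2.51

Sums and differences: (δS)² = Σ (cᵢ δxᵢ)².
  (3·δu)² = 2.82;  (3·δc)² = 3.20;  (δr)² = 0.301
δS = √(6.32) = 2.51
S = 34.7.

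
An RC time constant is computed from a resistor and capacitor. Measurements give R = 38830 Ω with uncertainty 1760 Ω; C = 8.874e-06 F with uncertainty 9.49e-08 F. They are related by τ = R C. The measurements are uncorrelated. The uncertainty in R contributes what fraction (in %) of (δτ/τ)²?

94.7%

(δτ/τ)² = (1·δR/R)² + (1·δC/C)²
  R term: (1×0.0453)² = 0.00205
  C term: (1×0.0107)² = 0.000114
Total = 0.00217. Share from R = 0.00205/0.00217 = 0.947.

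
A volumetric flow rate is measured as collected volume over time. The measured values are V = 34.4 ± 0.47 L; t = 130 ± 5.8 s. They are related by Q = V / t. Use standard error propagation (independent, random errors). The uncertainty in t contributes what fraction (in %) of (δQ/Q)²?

91.4%

(δQ/Q)² = (1·δV/V)² + (-1·δt/t)²
  V term: (1×0.0137)² = 0.000187
  t term: (-1×0.0446)² = 0.00199
Total = 0.00218. Share from t = 0.00199/0.00218 = 0.914.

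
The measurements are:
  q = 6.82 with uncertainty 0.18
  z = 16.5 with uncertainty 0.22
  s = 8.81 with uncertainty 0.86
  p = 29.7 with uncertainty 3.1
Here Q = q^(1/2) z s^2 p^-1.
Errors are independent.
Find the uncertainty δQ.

Products/powers → add relative errors in quadrature, weighted by exponent:
  (½·δq/q)² = (0.5×0.0264)² = 0.000174;  (1·δz/z)² = (1×0.0133)² = 0.000178;  (2·δs/s)² = (2×0.0976)² = 0.0381;  (-1·δp/p)² = (-1×0.104)² = 0.0109
δQ/Q = √(0.0494) = 0.222
Q = 113, so δQ = 0.222 × 113 = 25.0.

25.0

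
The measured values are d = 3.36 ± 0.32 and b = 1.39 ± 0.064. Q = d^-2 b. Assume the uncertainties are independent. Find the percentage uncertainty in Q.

19.6%

Since Q is a product/quotient, work with relative uncertainties:
  (-2·δd/d)² = (-2×0.0952)² = 0.0363;  (1·δb/b)² = (1×0.0460)² = 0.00212
δQ/Q = √(0.0384) = 0.196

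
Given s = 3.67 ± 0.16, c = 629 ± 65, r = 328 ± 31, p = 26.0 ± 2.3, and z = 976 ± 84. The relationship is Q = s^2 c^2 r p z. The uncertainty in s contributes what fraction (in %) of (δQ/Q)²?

(δQ/Q)² = (2·δs/s)² + (2·δc/c)² + (1·δr/r)² + (1·δp/p)² + (1·δz/z)²
  s term: (2×0.0436)² = 0.00760
  c term: (2×0.103)² = 0.0427
  r term: (1×0.0945)² = 0.00893
  p term: (1×0.0885)² = 0.00783
  z term: (1×0.0861)² = 0.00741
Total = 0.0745. Share from s = 0.00760/0.0745 = 0.102.

10.2%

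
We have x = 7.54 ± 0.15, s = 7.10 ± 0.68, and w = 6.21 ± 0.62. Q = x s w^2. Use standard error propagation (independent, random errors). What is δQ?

459

Q is a product of powers, so relative uncertainties combine in quadrature:
  (1·δx/x)² = (1×0.0199)² = 0.000396;  (1·δs/s)² = (1×0.0958)² = 0.00917;  (2·δw/w)² = (2×0.0998)² = 0.0399
δQ/Q = √(0.0494) = 0.222
Q = 2060, so δQ = 0.222 × 2060 = 459.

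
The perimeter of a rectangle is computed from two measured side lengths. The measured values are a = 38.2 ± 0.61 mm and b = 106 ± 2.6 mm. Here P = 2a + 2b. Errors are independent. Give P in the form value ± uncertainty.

Sums and differences: (δP)² = Σ (cᵢ δxᵢ)².
  (2·δa)² = 1.49;  (2·δb)² = 27.0
δP = √(28.5) = 5.34 mm
P = 288 mm.

288 ± 5.34 mm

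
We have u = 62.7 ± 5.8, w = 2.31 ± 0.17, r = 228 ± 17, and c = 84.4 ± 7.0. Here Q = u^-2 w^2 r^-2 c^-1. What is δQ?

9.02e-11

Q is a product of powers, so relative uncertainties combine in quadrature:
  (-2·δu/u)² = (-2×0.0925)² = 0.0342;  (2·δw/w)² = (2×0.0736)² = 0.0217;  (-2·δr/r)² = (-2×0.0746)² = 0.0222;  (-1·δc/c)² = (-1×0.0829)² = 0.00688
δQ/Q = √(0.0850) = 0.292
Q = 3.09e-10, so δQ = 0.292 × 3.09e-10 = 9.02e-11.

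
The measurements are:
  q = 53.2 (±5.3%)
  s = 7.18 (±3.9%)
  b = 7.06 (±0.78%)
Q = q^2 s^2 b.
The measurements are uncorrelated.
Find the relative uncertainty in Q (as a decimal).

Q is a product of powers, so relative uncertainties combine in quadrature:
  (2·δq/q)² = (2×0.0530)² = 0.0112;  (2·δs/s)² = (2×0.0390)² = 0.00608;  (1·δb/b)² = (1×0.00780)² = 6.08e-05
δQ/Q = √(0.0174) = 0.132

0.132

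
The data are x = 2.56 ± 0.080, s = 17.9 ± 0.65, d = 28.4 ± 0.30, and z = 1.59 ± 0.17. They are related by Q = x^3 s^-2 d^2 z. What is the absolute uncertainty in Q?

10.8

Relative error in a monomial: (δQ/Q)² = Σ (nᵢ · δxᵢ/xᵢ)².
  (3·δx/x)² = (3×0.0312)² = 0.00879;  (-2·δs/s)² = (-2×0.0363)² = 0.00527;  (2·δd/d)² = (2×0.0106)² = 0.000446;  (1·δz/z)² = (1×0.107)² = 0.0114
δQ/Q = √(0.0259) = 0.161
Q = 67.2, so δQ = 0.161 × 67.2 = 10.8.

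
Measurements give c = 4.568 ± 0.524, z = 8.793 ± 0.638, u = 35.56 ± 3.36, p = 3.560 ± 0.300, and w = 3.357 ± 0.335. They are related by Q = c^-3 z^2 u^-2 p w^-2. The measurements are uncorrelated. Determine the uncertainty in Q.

9.55e-05

For a monomial Q ∝ c^-3, z^2, u^-2, p, w^-2, fractional errors add in quadrature:
  (-3·δc/c)² = (-3×0.115)² = 0.118;  (2·δz/z)² = (2×0.0726)² = 0.0211;  (-2·δu/u)² = (-2×0.0945)² = 0.0357;  (1·δp/p)² = (1×0.0843)² = 0.00710;  (-2·δw/w)² = (-2×0.0998)² = 0.0398
δQ/Q = √(0.222) = 0.471
Q = 0.0002026, so δQ = 0.471 × 0.0002026 = 9.55e-05.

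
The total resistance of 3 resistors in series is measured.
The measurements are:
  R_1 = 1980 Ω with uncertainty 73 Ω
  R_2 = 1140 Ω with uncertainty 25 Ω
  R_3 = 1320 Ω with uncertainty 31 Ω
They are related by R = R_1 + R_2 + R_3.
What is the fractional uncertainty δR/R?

Each term contributes (cᵢ δxᵢ)² to (δR)²:
  (δR_1)² = 5330;  (δR_2)² = 625;  (δR_3)² = 961
δR = √(6920) = 83.2 Ω
R = 4440 Ω, so δR/R = 83.2/4440 = 0.0187.

0.0187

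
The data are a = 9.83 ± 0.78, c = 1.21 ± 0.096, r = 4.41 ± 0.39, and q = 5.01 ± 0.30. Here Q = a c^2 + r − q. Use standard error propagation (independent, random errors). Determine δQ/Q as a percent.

18.9%

Let p = a·c^2 = 14.4. δp/p = √((1·δa/a)² + (2·δc/c)²) = √(0.00630 + 0.0252) = 0.177, so δp = 2.55.
Q = p + r − q: δQ = √(δp² + δr² + δq²) = √(6.52 + 0.152 + 0.0900) = 2.60
Q = 13.8, so δQ/Q = 2.60/13.8 = 0.189.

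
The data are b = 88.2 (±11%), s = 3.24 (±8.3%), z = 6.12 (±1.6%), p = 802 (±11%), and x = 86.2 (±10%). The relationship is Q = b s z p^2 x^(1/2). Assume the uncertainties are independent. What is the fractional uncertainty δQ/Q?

For a monomial Q ∝ b, s, z, p^2, x^(1/2), fractional errors add in quadrature:
  (1·δb/b)² = (1×0.110)² = 0.0121;  (1·δs/s)² = (1×0.0830)² = 0.00689;  (1·δz/z)² = (1×0.0160)² = 0.000256;  (2·δp/p)² = (2×0.110)² = 0.0484;  (½·δx/x)² = (0.5×0.100)² = 0.00250
δQ/Q = √(0.0701) = 0.265

0.265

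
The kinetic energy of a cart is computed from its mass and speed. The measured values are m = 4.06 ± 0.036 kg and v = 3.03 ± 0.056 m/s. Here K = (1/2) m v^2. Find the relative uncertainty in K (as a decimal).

0.0380

Since K is a product/quotient, work with relative uncertainties:
  (1·δm/m)² = (1×0.00887)² = 7.86e-05;  (2·δv/v)² = (2×0.0185)² = 0.00137
δK/K = √(0.00144) = 0.0380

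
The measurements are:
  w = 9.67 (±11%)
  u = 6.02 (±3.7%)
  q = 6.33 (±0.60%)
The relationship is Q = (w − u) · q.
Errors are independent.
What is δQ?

Let h = w − u = 3.65. δh = √(δw² + δu²) = √(1.13 + 0.0496) = 1.09, so δh/h = 0.298.
Q is then a monomial in h, q:
δQ/Q = √((δh/h)² + (1·δq/q)²) = √(0.0887 + 3.6e-05) = 0.298
Q = 23.1, so δQ = 0.298 × 23.1 = 6.88.

6.88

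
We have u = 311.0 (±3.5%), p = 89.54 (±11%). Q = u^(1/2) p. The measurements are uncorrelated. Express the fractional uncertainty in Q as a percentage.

11.1%

For a monomial Q ∝ u^(1/2), p, fractional errors add in quadrature:
  (½·δu/u)² = (0.5×0.0350)² = 0.000306;  (1·δp/p)² = (1×0.110)² = 0.0121
δQ/Q = √(0.0124) = 0.111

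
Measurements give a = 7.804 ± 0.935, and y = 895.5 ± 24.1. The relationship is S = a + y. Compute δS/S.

S is a linear combination, so absolute uncertainties add in quadrature:
  (δa)² = 0.874;  (δy)² = 581
δS = √(582) = 24.1
S = 903.3, so δS/S = 24.1/903.3 = 0.0267.

0.0267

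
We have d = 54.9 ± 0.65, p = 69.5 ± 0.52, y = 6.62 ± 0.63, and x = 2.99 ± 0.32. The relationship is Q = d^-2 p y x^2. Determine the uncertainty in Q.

Q is a product of powers, so relative uncertainties combine in quadrature:
  (-2·δd/d)² = (-2×0.0118)² = 0.000561;  (1·δp/p)² = (1×0.00748)² = 5.6e-05;  (1·δy/y)² = (1×0.0952)² = 0.00906;  (2·δx/x)² = (2×0.107)² = 0.0458
δQ/Q = √(0.0555) = 0.236
Q = 1.36, so δQ = 0.236 × 1.36 = 0.321.

0.321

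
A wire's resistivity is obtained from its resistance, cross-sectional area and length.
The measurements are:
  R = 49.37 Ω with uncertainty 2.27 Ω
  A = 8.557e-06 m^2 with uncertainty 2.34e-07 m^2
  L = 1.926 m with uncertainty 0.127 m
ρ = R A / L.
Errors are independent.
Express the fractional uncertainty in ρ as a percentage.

8.49%

ρ is a product of powers, so relative uncertainties combine in quadrature:
  (1·δR/R)² = (1×0.0460)² = 0.00211;  (1·δA/A)² = (1×0.0273)² = 0.000748;  (-1·δL/L)² = (-1×0.0659)² = 0.00435
δρ/ρ = √(0.00721) = 0.0849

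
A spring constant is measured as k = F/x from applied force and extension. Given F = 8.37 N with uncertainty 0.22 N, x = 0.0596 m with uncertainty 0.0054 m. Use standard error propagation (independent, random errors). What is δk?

k is a product of powers, so relative uncertainties combine in quadrature:
  (1·δF/F)² = (1×0.0263)² = 0.000691;  (-1·δx/x)² = (-1×0.0906)² = 0.00821
δk/k = √(0.00890) = 0.0943
k = 140 N/m, so δk = 0.0943 × 140 = 13.2 N/m.

13.2 N/m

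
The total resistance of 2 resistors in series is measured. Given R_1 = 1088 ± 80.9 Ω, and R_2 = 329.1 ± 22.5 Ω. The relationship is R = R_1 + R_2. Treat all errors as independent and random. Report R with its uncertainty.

R is a linear combination, so absolute uncertainties add in quadrature:
  (δR_1)² = 6540;  (δR_2)² = 506
δR = √(7050) = 84.0 Ω
R = 1417 Ω.

1417 ± 84.0 Ω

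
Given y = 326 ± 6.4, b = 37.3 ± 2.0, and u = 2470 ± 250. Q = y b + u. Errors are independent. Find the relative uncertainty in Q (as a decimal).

Let p = y·b = 12200. δp/p = √((1·δy/y)² + (1·δb/b)²) = √(0.000385 + 0.00288) = 0.0571, so δp = 694.
Q = p + u: δQ = √(δp² + δu²) = √(4.82e+05 + 62500) = 738
Q = 14600, so δQ/Q = 738/14600 = 0.0504.

0.0504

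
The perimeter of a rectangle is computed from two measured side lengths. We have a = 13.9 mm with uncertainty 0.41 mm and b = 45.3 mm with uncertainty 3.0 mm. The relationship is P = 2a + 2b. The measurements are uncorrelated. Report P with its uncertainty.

Absolute uncertainties add in quadrature for a linear combination:
  (2·δa)² = 0.672;  (2·δb)² = 36.0
δP = √(36.7) = 6.06 mm
P = 118 mm.

118 ± 6.06 mm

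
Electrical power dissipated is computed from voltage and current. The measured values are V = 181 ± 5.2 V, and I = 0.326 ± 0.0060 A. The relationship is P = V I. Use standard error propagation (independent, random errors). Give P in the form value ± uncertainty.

59.0 ± 2.01 W

P is a product of powers, so relative uncertainties combine in quadrature:
  (1·δV/V)² = (1×0.0287)² = 0.000825;  (1·δI/I)² = (1×0.0184)² = 0.000339
δP/P = √(0.00116) = 0.0341
P = 59.0 W, so δP = 0.0341 × 59.0 = 2.01 W.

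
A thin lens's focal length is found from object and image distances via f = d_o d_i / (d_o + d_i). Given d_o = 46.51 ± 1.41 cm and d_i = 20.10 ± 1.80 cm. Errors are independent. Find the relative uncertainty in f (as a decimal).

0.0632

∂f/∂d_o = (d_i/(d_o+d_i))² = 0.0911;  ∂f/∂d_i = (d_o/(d_o+d_i))² = 0.488
δf = √((∂f/∂d_o · δd_o)² + (∂f/∂d_i · δd_i)²) = √(0.0165 + 0.770) = 0.887 cm
f = 14.03 cm, so δf/f = 0.887/14.03 = 0.0632.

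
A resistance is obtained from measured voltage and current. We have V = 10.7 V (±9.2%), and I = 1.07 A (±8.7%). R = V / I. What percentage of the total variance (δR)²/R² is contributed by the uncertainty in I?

(δR/R)² = (1·δV/V)² + (-1·δI/I)²
  V term: (1×0.0920)² = 0.00846
  I term: (-1×0.0870)² = 0.00757
Total = 0.0160. Share from I = 0.00757/0.0160 = 0.472.

47.2%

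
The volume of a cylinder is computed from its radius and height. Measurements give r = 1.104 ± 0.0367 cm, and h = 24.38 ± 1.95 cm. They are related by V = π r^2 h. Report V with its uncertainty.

93.35 ± 9.71 cm^3

Each factor contributes (exponent × relative error)² to (δV/V)²:
  (2·δr/r)² = (2×0.0332)² = 0.00442;  (1·δh/h)² = (1×0.0800)² = 0.00640
δV/V = √(0.0108) = 0.104
V = 93.35 cm^3, so δV = 0.104 × 93.35 = 9.71 cm^3.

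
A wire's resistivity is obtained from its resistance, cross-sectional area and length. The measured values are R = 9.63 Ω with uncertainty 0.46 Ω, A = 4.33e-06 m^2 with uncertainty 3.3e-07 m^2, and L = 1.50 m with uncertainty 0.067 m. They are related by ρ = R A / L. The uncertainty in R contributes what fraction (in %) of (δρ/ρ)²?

22.6%

(δρ/ρ)² = (1·δR/R)² + (1·δA/A)² + (-1·δL/L)²
  R term: (1×0.0478)² = 0.00228
  A term: (1×0.0762)² = 0.00581
  L term: (-1×0.0447)² = 0.00200
Total = 0.0101. Share from R = 0.00228/0.0101 = 0.226.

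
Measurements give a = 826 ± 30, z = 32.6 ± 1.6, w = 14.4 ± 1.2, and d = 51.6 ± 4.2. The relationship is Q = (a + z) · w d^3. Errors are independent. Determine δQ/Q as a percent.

Let u = a + z = 859. δu = √(δa² + δz²) = √(900 + 2.56) = 30.0, so δu/u = 0.0350.
Q is then a monomial in u, w, d:
δQ/Q = √((δu/u)² + (1·δw/w)² + (3·δd/d)²) = √(0.00122 + 0.00694 + 0.0596) = 0.260

26.0%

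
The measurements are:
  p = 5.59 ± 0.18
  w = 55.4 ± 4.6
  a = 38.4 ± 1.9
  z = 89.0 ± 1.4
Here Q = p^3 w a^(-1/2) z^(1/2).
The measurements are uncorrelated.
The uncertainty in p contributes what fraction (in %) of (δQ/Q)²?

(δQ/Q)² = (3·δp/p)² + (1·δw/w)² + (−½·δa/a)² + (½·δz/z)²
  p term: (3×0.0322)² = 0.00933
  w term: (1×0.0830)² = 0.00689
  a term: (-0.5×0.0495)² = 0.000612
  z term: (0.5×0.0157)² = 6.19e-05
Total = 0.0169. Share from p = 0.00933/0.0169 = 0.552.

55.2%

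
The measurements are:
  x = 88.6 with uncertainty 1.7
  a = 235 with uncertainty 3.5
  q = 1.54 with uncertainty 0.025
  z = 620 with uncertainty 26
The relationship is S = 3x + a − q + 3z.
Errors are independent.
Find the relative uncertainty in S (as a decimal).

For a sum/difference, combine absolute errors in quadrature:
  (3·δx)² = 26.0;  (δa)² = 12.2;  (δq)² = 0.000625;  (3·δz)² = 6080
δS = √(6120) = 78.2
S = 2360, so δS/S = 78.2/2360 = 0.0332.

0.0332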